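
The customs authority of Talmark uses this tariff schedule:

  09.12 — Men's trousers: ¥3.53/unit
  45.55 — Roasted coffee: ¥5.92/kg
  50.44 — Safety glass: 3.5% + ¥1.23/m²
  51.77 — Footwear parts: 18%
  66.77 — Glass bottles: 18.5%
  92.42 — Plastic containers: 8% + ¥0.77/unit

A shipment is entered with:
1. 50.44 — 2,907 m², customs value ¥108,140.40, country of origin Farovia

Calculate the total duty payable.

¥7,360.52

Line 1 (50.44, Farovia, 2,907 m², ¥108,140.40):
Base rate for 50.44 is 3.5% + ¥1.23/m².
Duty = ¥108,140.40 × 3.5% + 2,907 × ¥1.23 = ¥7,360.52.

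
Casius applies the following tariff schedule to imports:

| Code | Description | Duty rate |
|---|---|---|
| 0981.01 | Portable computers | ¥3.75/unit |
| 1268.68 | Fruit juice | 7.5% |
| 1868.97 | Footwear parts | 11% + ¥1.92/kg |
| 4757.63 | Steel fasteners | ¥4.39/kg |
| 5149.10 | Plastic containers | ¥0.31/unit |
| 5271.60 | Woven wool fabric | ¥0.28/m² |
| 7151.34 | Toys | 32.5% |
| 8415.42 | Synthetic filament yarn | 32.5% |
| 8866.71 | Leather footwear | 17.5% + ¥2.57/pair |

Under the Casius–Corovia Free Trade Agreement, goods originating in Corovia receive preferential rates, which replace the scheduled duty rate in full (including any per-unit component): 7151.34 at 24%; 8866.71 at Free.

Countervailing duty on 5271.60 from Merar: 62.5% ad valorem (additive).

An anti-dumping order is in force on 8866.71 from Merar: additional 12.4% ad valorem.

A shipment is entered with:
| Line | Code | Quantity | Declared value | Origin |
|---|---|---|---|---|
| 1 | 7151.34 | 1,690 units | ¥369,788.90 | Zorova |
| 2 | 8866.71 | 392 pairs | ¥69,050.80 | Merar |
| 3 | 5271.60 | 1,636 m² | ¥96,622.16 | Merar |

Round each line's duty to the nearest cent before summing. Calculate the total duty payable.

Line 1 (7151.34, Zorova, 1,690 units, ¥369,788.90):
Base rate for 7151.34 is 32.5%.
7151.34 has an FTA preferential rate, but origin Zorova is not Corovia; base rate stands.
Duty = ¥369,788.90 × 32.5% = ¥120,181.39.
Line 2 (8866.71, Merar, 392 pairs, ¥69,050.80):
Base rate for 8866.71 is 17.5% + ¥2.57/pair.
8866.71 has an FTA preferential rate, but origin Merar is not Corovia; base rate stands.
Additional duty on 8866.71 from Merar: +12.4%. Applied ad valorem rate: 17.5% + 12.4% = 29.9%.
Duty = ¥69,050.80 × 29.9% + 392 × ¥2.57 = ¥21,653.63.
Line 3 (5271.60, Merar, 1,636 m², ¥96,622.16):
Base rate for 5271.60 is ¥0.28/m².
Additional duty on 5271.60 from Merar: +62.5% ad valorem. Applied ad valorem rate = 62.5%.
Duty = ¥96,622.16 × 62.5% + 1,636 × ¥0.28 = ¥60,846.93.
Total = ¥120,181.39 + ¥21,653.63 + ¥60,846.93 = ¥202,681.95.

¥202,681.95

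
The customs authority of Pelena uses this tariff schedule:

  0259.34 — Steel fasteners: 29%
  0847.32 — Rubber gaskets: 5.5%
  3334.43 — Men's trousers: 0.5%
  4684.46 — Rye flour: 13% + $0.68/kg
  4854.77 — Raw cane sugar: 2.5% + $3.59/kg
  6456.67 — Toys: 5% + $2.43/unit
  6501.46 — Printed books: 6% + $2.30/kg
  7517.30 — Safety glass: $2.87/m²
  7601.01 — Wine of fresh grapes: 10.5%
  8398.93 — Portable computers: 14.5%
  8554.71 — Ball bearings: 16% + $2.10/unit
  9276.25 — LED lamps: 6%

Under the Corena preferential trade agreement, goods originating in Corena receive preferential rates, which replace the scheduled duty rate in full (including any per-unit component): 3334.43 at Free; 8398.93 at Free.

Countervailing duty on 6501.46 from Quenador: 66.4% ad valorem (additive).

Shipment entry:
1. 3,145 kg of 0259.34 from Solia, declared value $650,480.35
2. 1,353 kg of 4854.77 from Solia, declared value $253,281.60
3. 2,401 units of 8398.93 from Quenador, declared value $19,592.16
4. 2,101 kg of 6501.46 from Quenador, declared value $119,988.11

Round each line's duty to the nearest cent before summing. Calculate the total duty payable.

Line 1 (0259.34, Solia, 3,145 kg, $650,480.35):
Base rate for 0259.34 is 29%.
Duty = $650,480.35 × 29% = $188,639.30.
Line 2 (4854.77, Solia, 1,353 kg, $253,281.60):
Base rate for 4854.77 is 2.5% + $3.59/kg.
Duty = $253,281.60 × 2.5% + 1,353 × $3.59 = $11,189.31.
Line 3 (8398.93, Quenador, 2,401 units, $19,592.16):
Base rate for 8398.93 is 14.5%.
8398.93 has an FTA preferential rate, but origin Quenador is not Corena; base rate stands.
Duty = $19,592.16 × 14.5% = $2,840.86.
Line 4 (6501.46, Quenador, 2,101 kg, $119,988.11):
Base rate for 6501.46 is 6% + $2.30/kg.
Additional duty on 6501.46 from Quenador: +66.4%. Applied ad valorem rate: 6% + 66.4% = 72.4%.
Duty = $119,988.11 × 72.4% + 2,101 × $2.30 = $91,703.69.
Total = $188,639.30 + $11,189.31 + $2,840.86 + $91,703.69 = $294,373.16.

$294,373.16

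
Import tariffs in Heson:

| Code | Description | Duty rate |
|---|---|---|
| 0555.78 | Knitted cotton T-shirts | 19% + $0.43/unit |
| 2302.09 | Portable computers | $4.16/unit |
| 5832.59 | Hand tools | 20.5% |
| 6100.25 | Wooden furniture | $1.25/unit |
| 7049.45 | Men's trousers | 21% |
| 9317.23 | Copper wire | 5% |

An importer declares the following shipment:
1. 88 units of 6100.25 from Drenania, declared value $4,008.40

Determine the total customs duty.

$110.00

Line 1 (6100.25, Drenania, 88 units, $4,008.40):
Base rate for 6100.25 is $1.25/unit.
Duty = 88 × $1.25 = $110.00.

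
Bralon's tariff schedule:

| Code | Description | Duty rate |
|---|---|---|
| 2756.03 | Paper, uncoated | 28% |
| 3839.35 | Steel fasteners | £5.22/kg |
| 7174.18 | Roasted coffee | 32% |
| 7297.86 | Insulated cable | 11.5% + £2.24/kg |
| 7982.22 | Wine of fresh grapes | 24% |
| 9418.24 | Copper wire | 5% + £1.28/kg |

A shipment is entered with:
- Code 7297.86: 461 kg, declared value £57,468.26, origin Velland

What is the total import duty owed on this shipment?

Line 1 (7297.86, Velland, 461 kg, £57,468.26):
Base rate for 7297.86 is 11.5% + £2.24/kg.
Duty = £57,468.26 × 11.5% + 461 × £2.24 = £7,641.49.

£7,641.49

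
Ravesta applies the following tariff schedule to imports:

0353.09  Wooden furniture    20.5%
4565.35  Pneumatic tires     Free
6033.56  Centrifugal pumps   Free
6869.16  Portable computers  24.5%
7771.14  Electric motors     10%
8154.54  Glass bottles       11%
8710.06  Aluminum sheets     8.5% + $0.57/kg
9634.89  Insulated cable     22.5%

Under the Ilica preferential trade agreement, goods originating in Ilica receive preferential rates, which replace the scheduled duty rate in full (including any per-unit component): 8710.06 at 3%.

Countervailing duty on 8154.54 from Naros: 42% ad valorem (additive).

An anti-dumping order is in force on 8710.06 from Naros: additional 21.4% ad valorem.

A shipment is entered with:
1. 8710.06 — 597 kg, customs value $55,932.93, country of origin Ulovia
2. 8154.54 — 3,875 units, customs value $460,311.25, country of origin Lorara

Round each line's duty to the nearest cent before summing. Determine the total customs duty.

Line 1 (8710.06, Ulovia, 597 kg, $55,932.93):
Base rate for 8710.06 is 8.5% + $0.57/kg.
8710.06 has an FTA preferential rate, but origin Ulovia is not Ilica; base rate stands.
The additional-duty order on 8710.06 targets Naros, not Ulovia; it does not apply.
Duty = $55,932.93 × 8.5% + 597 × $0.57 = $5,094.59.
Line 2 (8154.54, Lorara, 3,875 units, $460,311.25):
Base rate for 8154.54 is 11%.
The additional-duty order on 8154.54 targets Naros, not Lorara; it does not apply.
Duty = $460,311.25 × 11% = $50,634.24.
Total = $5,094.59 + $50,634.24 = $55,728.83.

$55,728.83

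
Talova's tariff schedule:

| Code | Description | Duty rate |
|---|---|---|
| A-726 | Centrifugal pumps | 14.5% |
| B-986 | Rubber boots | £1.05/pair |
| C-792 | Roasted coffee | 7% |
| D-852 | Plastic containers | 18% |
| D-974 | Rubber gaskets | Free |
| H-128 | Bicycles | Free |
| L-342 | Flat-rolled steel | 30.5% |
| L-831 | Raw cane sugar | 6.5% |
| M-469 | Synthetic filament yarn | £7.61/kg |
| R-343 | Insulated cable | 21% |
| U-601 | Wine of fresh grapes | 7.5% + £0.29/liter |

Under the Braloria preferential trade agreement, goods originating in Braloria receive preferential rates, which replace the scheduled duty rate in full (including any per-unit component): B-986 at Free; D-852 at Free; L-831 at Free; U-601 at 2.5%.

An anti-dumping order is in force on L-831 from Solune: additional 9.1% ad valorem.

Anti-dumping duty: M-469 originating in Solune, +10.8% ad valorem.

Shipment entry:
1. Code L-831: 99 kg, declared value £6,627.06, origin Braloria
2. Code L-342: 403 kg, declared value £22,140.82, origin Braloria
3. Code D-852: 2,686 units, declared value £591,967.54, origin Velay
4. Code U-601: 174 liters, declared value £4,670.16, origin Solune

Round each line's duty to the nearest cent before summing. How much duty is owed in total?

Line 1 (L-831, Braloria, 99 kg, £6,627.06):
Base rate for L-831 is 6.5%.
Origin Braloria qualifies under the Talova–Braloria agreement and L-831 is covered: preferential rate Free applies instead.
The additional-duty order on L-831 targets Solune, not Braloria; it does not apply.
Duty = £6,627.06 × 0% = £0.00.
Line 2 (L-342, Braloria, 403 kg, £22,140.82):
Base rate for L-342 is 30.5%.
Origin Braloria is the FTA partner but L-342 is not on the preference list; base rate stands.
Duty = £22,140.82 × 30.5% = £6,752.95.
Line 3 (D-852, Velay, 2,686 units, £591,967.54):
Base rate for D-852 is 18%.
D-852 has an FTA preferential rate, but origin Velay is not Braloria; base rate stands.
Duty = £591,967.54 × 18% = £106,554.16.
Line 4 (U-601, Solune, 174 liters, £4,670.16):
Base rate for U-601 is 7.5% + £0.29/liter.
U-601 has an FTA preferential rate, but origin Solune is not Braloria; base rate stands.
Duty = £4,670.16 × 7.5% + 174 × £0.29 = £400.72.
Total = £0.00 + £6,752.95 + £106,554.16 + £400.72 = £113,707.83.

£113,707.83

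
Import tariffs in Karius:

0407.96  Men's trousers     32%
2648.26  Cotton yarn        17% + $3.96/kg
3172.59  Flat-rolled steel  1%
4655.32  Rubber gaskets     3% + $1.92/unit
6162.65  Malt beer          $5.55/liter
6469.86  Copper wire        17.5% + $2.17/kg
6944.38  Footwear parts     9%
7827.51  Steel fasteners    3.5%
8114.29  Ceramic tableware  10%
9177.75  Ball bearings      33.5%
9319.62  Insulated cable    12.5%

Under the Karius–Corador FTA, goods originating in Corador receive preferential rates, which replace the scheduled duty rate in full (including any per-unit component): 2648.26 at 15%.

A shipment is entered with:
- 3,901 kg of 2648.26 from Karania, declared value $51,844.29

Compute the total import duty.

Line 1 (2648.26, Karania, 3,901 kg, $51,844.29):
Base rate for 2648.26 is 17% + $3.96/kg.
2648.26 has an FTA preferential rate, but origin Karania is not Corador; base rate stands.
Duty = $51,844.29 × 17% + 3,901 × $3.96 = $24,261.49.

$24,261.49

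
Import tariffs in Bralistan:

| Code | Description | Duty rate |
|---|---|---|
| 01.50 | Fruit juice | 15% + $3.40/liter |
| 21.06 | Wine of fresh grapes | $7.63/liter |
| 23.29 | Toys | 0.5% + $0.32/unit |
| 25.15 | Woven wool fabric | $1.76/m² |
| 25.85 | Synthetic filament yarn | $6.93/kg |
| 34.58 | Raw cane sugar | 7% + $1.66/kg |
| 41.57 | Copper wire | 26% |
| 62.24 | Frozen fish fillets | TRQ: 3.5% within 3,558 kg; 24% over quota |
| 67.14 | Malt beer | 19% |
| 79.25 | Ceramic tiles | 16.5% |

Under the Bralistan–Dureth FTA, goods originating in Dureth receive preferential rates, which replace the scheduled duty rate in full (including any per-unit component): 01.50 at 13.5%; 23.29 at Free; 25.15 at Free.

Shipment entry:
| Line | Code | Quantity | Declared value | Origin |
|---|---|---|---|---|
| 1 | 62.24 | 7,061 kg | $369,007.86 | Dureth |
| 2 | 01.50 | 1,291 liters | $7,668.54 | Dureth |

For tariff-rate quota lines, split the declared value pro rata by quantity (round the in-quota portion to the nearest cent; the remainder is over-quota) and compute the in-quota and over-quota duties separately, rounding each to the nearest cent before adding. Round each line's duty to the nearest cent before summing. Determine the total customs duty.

Line 1 (62.24, Dureth, 7,061 kg, $369,007.86):
Code 62.24 is under a tariff-rate quota (threshold 3,558 kg). In-quota: 3,558 kg at 3.5%; over-quota: 3,503 kg at 24%.
Pro-rata value split: in-quota = $369,007.86 × 3,558/7,061 = $185,941.08; over-quota = $369,007.86 − $185,941.08 = $183,066.78.
In-quota duty = $185,941.08 × 3.5% = $6,507.94. Over-quota duty = $183,066.78 × 24% = $43,936.03.
Line duty = $6,507.94 + $43,936.03 = $50,443.97.
Line 2 (01.50, Dureth, 1,291 liters, $7,668.54):
Base rate for 01.50 is 15% + $3.40/liter.
Origin Dureth qualifies under the Bralistan–Dureth agreement and 01.50 is covered: preferential rate 13.5% applies instead.
Duty = $7,668.54 × 13.5% = $1,035.25.
Total = $50,443.97 + $1,035.25 = $51,479.22.

$51,479.22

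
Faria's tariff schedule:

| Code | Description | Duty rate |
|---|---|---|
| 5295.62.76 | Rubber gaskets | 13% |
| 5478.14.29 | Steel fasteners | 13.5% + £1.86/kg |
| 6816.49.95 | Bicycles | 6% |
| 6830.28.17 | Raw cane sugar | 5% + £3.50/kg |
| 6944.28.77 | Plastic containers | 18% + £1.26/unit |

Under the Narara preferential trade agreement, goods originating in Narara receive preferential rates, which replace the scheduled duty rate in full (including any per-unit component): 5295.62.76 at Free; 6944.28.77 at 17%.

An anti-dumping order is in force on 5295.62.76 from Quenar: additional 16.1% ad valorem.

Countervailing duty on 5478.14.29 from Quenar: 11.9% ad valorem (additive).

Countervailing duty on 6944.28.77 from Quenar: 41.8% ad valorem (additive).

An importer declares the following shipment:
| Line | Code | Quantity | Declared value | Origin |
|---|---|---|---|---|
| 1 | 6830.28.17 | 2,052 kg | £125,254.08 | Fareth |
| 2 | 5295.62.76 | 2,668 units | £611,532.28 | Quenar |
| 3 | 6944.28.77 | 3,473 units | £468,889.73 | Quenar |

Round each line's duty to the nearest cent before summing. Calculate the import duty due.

£476,172.63

Line 1 (6830.28.17, Fareth, 2,052 kg, £125,254.08):
Base rate for 6830.28.17 is 5% + £3.50/kg.
Duty = £125,254.08 × 5% + 2,052 × £3.50 = £13,444.70.
Line 2 (5295.62.76, Quenar, 2,668 units, £611,532.28):
Base rate for 5295.62.76 is 13%.
5295.62.76 has an FTA preferential rate, but origin Quenar is not Narara; base rate stands.
Additional duty on 5295.62.76 from Quenar: +16.1%. Applied ad valorem rate: 13% + 16.1% = 29.1%.
Duty = £611,532.28 × 29.1% = £177,955.89.
Line 3 (6944.28.77, Quenar, 3,473 units, £468,889.73):
Base rate for 6944.28.77 is 18% + £1.26/unit.
6944.28.77 has an FTA preferential rate, but origin Quenar is not Narara; base rate stands.
Additional duty on 6944.28.77 from Quenar: +41.8%. Applied ad valorem rate: 18% + 41.8% = 59.8%.
Duty = £468,889.73 × 59.8% + 3,473 × £1.26 = £284,772.04.
Total = £13,444.70 + £177,955.89 + £284,772.04 = £476,172.63.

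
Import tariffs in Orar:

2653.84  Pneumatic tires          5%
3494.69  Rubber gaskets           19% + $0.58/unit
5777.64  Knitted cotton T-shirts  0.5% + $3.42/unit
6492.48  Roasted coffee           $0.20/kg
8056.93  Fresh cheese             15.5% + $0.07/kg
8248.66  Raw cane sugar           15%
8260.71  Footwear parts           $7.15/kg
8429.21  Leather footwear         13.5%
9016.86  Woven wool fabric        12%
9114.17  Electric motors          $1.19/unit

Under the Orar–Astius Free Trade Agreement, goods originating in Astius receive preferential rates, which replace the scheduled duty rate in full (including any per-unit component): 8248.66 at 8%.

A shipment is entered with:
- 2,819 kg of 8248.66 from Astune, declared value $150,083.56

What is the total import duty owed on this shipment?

$22,512.53

Line 1 (8248.66, Astune, 2,819 kg, $150,083.56):
Base rate for 8248.66 is 15%.
8248.66 has an FTA preferential rate, but origin Astune is not Astius; base rate stands.
Duty = $150,083.56 × 15% = $22,512.53.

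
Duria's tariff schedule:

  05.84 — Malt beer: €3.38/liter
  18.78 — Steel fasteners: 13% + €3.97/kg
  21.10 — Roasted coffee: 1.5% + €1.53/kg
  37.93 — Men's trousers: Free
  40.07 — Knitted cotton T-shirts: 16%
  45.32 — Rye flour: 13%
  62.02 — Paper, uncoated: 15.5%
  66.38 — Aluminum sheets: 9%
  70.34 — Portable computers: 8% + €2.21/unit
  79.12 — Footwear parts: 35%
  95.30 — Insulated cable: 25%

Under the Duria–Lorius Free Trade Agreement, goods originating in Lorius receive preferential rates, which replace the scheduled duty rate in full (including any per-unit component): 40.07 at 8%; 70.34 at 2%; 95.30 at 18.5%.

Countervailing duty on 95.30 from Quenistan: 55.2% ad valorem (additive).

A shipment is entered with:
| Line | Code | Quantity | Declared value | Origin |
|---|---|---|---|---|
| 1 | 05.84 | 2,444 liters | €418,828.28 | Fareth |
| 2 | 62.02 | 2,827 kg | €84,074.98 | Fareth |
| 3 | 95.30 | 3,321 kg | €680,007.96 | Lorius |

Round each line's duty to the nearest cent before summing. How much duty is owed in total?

€147,093.81

Line 1 (05.84, Fareth, 2,444 liters, €418,828.28):
Base rate for 05.84 is €3.38/liter.
Duty = 2,444 × €3.38 = €8,260.72.
Line 2 (62.02, Fareth, 2,827 kg, €84,074.98):
Base rate for 62.02 is 15.5%.
Duty = €84,074.98 × 15.5% = €13,031.62.
Line 3 (95.30, Lorius, 3,321 kg, €680,007.96):
Base rate for 95.30 is 25%.
Origin Lorius qualifies under the Duria–Lorius agreement and 95.30 is covered: preferential rate 18.5% applies instead.
The additional-duty order on 95.30 targets Quenistan, not Lorius; it does not apply.
Duty = €680,007.96 × 18.5% = €125,801.47.
Total = €8,260.72 + €13,031.62 + €125,801.47 = €147,093.81.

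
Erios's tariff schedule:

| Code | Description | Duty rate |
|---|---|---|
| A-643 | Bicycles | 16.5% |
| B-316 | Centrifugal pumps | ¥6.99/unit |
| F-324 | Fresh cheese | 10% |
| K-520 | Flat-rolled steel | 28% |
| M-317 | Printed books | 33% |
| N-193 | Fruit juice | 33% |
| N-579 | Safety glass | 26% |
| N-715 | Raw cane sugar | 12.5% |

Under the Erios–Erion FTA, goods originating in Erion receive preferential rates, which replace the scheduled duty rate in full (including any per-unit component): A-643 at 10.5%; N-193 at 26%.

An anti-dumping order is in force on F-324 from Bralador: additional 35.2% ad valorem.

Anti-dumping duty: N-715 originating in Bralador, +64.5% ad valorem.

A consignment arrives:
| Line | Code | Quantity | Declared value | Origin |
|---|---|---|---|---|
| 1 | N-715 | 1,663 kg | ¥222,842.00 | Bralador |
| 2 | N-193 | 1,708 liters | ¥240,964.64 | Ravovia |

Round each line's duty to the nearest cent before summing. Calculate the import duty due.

¥251,106.67

Line 1 (N-715, Bralador, 1,663 kg, ¥222,842.00):
Base rate for N-715 is 12.5%.
Additional duty on N-715 from Bralador: +64.5%. Applied ad valorem rate: 12.5% + 64.5% = 77%.
Duty = ¥222,842.00 × 77% = ¥171,588.34.
Line 2 (N-193, Ravovia, 1,708 liters, ¥240,964.64):
Base rate for N-193 is 33%.
N-193 has an FTA preferential rate, but origin Ravovia is not Erion; base rate stands.
Duty = ¥240,964.64 × 33% = ¥79,518.33.
Total = ¥171,588.34 + ¥79,518.33 = ¥251,106.67.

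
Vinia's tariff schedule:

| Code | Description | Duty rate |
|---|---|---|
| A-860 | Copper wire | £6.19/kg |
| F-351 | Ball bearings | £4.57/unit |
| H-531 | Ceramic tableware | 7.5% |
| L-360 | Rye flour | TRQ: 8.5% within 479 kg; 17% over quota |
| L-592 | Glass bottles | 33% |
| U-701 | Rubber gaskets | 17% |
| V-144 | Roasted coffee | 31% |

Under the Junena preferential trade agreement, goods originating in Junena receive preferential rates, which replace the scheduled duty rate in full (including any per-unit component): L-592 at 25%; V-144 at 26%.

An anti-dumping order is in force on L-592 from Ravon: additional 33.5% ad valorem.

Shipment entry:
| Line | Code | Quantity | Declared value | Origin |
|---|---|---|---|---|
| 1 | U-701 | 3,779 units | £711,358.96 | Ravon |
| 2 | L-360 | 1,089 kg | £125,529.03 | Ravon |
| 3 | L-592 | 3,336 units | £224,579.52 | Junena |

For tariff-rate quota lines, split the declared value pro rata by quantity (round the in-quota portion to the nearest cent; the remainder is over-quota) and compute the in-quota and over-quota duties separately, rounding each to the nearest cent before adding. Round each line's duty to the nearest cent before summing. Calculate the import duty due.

Line 1 (U-701, Ravon, 3,779 units, £711,358.96):
Base rate for U-701 is 17%.
Duty = £711,358.96 × 17% = £120,931.02.
Line 2 (L-360, Ravon, 1,089 kg, £125,529.03):
Code L-360 is under a tariff-rate quota (threshold 479 kg). In-quota: 479 kg at 8.5%; over-quota: 610 kg at 17%.
Pro-rata value split: in-quota = £125,529.03 × 479/1,089 = £55,214.33; over-quota = £125,529.03 − £55,214.33 = £70,314.70.
In-quota duty = £55,214.33 × 8.5% = £4,693.22. Over-quota duty = £70,314.70 × 17% = £11,953.50.
Line duty = £4,693.22 + £11,953.50 = £16,646.72.
Line 3 (L-592, Junena, 3,336 units, £224,579.52):
Base rate for L-592 is 33%.
Origin Junena qualifies under the Vinia–Junena agreement and L-592 is covered: preferential rate 25% applies instead.
The additional-duty order on L-592 targets Ravon, not Junena; it does not apply.
Duty = £224,579.52 × 25% = £56,144.88.
Total = £120,931.02 + £16,646.72 + £56,144.88 = £193,722.62.

£193,722.62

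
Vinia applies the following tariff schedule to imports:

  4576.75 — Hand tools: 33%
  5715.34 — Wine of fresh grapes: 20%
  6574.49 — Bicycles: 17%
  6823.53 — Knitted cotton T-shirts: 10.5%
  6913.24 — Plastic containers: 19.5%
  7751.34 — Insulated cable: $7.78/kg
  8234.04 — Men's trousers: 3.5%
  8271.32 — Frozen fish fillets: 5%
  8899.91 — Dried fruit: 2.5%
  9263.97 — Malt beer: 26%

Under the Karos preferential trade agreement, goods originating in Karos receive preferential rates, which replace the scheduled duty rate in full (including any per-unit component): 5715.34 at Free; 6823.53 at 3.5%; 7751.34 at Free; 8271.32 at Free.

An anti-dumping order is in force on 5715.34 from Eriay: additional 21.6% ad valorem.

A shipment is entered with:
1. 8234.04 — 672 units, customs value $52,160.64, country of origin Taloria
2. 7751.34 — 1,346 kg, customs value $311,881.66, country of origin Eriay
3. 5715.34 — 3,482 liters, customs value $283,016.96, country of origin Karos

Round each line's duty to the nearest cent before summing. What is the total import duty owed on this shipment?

$12,297.50

Line 1 (8234.04, Taloria, 672 units, $52,160.64):
Base rate for 8234.04 is 3.5%.
Duty = $52,160.64 × 3.5% = $1,825.62.
Line 2 (7751.34, Eriay, 1,346 kg, $311,881.66):
Base rate for 7751.34 is $7.78/kg.
7751.34 has an FTA preferential rate, but origin Eriay is not Karos; base rate stands.
Duty = 1,346 × $7.78 = $10,471.88.
Line 3 (5715.34, Karos, 3,482 liters, $283,016.96):
Base rate for 5715.34 is 20%.
Origin Karos qualifies under the Vinia–Karos agreement and 5715.34 is covered: preferential rate Free applies instead.
The additional-duty order on 5715.34 targets Eriay, not Karos; it does not apply.
Duty = $283,016.96 × 0% = $0.00.
Total = $1,825.62 + $10,471.88 + $0.00 = $12,297.50.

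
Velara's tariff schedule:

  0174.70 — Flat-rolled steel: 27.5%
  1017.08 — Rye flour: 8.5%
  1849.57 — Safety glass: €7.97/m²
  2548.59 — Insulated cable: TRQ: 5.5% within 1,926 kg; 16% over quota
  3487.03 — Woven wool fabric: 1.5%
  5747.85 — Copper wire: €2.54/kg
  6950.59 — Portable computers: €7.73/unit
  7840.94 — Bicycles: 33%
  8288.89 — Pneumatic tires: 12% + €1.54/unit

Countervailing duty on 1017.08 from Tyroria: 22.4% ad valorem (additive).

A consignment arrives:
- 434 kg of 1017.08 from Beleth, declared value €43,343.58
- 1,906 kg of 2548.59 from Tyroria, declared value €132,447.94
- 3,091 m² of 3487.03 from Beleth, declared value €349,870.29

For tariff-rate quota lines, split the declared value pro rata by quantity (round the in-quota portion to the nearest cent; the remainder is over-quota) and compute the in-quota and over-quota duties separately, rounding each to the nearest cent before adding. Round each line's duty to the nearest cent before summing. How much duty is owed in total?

Line 1 (1017.08, Beleth, 434 kg, €43,343.58):
Base rate for 1017.08 is 8.5%.
The additional-duty order on 1017.08 targets Tyroria, not Beleth; it does not apply.
Duty = €43,343.58 × 8.5% = €3,684.20.
Line 2 (2548.59, Tyroria, 1,906 kg, €132,447.94):
Code 2548.59 is under a tariff-rate quota (threshold 1,926 kg). Quantity 1,906 kg is within the quota, so the in-quota rate 5.5% applies to the full value.
Duty = €132,447.94 × 5.5% = €7,284.64.
Line 3 (3487.03, Beleth, 3,091 m², €349,870.29):
Base rate for 3487.03 is 1.5%.
Duty = €349,870.29 × 1.5% = €5,248.05.
Total = €3,684.20 + €7,284.64 + €5,248.05 = €16,216.89.

€16,216.89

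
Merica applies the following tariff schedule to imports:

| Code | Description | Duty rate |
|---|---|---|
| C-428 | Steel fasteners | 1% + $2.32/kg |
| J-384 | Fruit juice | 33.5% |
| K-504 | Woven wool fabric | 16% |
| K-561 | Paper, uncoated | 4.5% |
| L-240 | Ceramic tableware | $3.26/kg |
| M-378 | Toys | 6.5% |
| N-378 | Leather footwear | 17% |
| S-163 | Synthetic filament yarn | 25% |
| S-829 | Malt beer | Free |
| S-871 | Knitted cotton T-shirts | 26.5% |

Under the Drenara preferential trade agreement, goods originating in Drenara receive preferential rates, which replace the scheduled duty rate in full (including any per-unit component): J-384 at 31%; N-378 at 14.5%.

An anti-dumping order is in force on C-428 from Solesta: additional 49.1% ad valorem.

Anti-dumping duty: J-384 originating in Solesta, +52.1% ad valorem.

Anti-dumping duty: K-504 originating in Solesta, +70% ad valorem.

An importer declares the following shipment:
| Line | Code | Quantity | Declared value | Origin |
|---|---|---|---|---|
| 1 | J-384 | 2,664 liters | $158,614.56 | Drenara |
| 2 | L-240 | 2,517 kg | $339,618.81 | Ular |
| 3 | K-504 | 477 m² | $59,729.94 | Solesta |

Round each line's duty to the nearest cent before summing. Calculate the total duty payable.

$108,743.68

Line 1 (J-384, Drenara, 2,664 liters, $158,614.56):
Base rate for J-384 is 33.5%.
Origin Drenara qualifies under the Merica–Drenara agreement and J-384 is covered: preferential rate 31% applies instead.
The additional-duty order on J-384 targets Solesta, not Drenara; it does not apply.
Duty = $158,614.56 × 31% = $49,170.51.
Line 2 (L-240, Ular, 2,517 kg, $339,618.81):
Base rate for L-240 is $3.26/kg.
Duty = 2,517 × $3.26 = $8,205.42.
Line 3 (K-504, Solesta, 477 m², $59,729.94):
Base rate for K-504 is 16%.
Additional duty on K-504 from Solesta: +70%. Applied ad valorem rate: 16% + 70% = 86%.
Duty = $59,729.94 × 86% = $51,367.75.
Total = $49,170.51 + $8,205.42 + $51,367.75 = $108,743.68.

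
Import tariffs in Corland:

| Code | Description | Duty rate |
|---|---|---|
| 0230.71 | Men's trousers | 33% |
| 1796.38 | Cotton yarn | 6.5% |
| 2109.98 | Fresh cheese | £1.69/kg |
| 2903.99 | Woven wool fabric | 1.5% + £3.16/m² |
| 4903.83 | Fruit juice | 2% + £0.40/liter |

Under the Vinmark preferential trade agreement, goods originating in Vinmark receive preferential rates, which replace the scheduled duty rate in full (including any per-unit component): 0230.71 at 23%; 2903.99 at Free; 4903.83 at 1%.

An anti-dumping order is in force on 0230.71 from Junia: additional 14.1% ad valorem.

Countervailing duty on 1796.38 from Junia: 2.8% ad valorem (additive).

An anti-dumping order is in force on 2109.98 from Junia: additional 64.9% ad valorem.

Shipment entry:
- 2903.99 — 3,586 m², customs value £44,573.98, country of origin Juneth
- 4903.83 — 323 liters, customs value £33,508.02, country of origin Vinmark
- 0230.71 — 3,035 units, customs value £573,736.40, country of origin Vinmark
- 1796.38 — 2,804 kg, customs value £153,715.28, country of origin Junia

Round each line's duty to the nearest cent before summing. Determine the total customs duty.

Line 1 (2903.99, Juneth, 3,586 m², £44,573.98):
Base rate for 2903.99 is 1.5% + £3.16/m².
2903.99 has an FTA preferential rate, but origin Juneth is not Vinmark; base rate stands.
Duty = £44,573.98 × 1.5% + 3,586 × £3.16 = £12,000.37.
Line 2 (4903.83, Vinmark, 323 liters, £33,508.02):
Base rate for 4903.83 is 2% + £0.40/liter.
Origin Vinmark qualifies under the Corland–Vinmark agreement and 4903.83 is covered: preferential rate 1% applies instead.
Duty = £33,508.02 × 1% = £335.08.
Line 3 (0230.71, Vinmark, 3,035 units, £573,736.40):
Base rate for 0230.71 is 33%.
Origin Vinmark qualifies under the Corland–Vinmark agreement and 0230.71 is covered: preferential rate 23% applies instead.
The additional-duty order on 0230.71 targets Junia, not Vinmark; it does not apply.
Duty = £573,736.40 × 23% = £131,959.37.
Line 4 (1796.38, Junia, 2,804 kg, £153,715.28):
Base rate for 1796.38 is 6.5%.
Additional duty on 1796.38 from Junia: +2.8%. Applied ad valorem rate: 6.5% + 2.8% = 9.3%.
Duty = £153,715.28 × 9.3% = £14,295.52.
Total = £12,000.37 + £335.08 + £131,959.37 + £14,295.52 = £158,590.34.

£158,590.34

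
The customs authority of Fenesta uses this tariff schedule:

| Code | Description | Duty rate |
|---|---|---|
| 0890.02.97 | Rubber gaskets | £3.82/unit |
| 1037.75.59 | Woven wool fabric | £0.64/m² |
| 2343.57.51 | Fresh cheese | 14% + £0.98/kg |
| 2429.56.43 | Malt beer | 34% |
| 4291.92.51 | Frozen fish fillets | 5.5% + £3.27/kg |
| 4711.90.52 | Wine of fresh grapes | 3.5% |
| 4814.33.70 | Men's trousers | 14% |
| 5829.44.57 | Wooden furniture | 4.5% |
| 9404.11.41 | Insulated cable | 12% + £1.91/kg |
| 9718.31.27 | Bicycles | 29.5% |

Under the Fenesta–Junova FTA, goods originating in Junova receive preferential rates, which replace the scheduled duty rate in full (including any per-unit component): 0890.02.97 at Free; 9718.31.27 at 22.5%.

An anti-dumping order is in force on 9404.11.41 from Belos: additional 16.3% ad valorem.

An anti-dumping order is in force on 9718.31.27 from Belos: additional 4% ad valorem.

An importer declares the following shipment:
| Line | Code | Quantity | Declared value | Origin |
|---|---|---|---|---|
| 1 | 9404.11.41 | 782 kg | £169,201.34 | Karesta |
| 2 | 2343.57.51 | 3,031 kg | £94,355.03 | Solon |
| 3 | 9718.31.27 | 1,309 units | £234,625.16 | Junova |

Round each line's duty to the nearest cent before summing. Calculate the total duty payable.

Line 1 (9404.11.41, Karesta, 782 kg, £169,201.34):
Base rate for 9404.11.41 is 12% + £1.91/kg.
The additional-duty order on 9404.11.41 targets Belos, not Karesta; it does not apply.
Duty = £169,201.34 × 12% + 782 × £1.91 = £21,797.78.
Line 2 (2343.57.51, Solon, 3,031 kg, £94,355.03):
Base rate for 2343.57.51 is 14% + £0.98/kg.
Duty = £94,355.03 × 14% + 3,031 × £0.98 = £16,180.08.
Line 3 (9718.31.27, Junova, 1,309 units, £234,625.16):
Base rate for 9718.31.27 is 29.5%.
Origin Junova qualifies under the Fenesta–Junova agreement and 9718.31.27 is covered: preferential rate 22.5% applies instead.
The additional-duty order on 9718.31.27 targets Belos, not Junova; it does not apply.
Duty = £234,625.16 × 22.5% = £52,790.66.
Total = £21,797.78 + £16,180.08 + £52,790.66 = £90,768.52.

£90,768.52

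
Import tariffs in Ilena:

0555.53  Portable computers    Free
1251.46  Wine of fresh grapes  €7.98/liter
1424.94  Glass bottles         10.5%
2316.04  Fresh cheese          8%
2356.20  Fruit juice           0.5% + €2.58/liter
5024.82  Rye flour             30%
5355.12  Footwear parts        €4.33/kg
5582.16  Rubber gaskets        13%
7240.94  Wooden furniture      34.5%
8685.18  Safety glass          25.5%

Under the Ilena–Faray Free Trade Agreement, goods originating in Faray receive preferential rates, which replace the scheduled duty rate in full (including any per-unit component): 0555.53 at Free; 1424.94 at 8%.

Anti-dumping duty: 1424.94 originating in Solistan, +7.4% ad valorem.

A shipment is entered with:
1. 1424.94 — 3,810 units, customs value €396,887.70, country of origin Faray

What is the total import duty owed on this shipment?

Line 1 (1424.94, Faray, 3,810 units, €396,887.70):
Base rate for 1424.94 is 10.5%.
Origin Faray qualifies under the Ilena–Faray agreement and 1424.94 is covered: preferential rate 8% applies instead.
The additional-duty order on 1424.94 targets Solistan, not Faray; it does not apply.
Duty = €396,887.70 × 8% = €31,751.02.

€31,751.02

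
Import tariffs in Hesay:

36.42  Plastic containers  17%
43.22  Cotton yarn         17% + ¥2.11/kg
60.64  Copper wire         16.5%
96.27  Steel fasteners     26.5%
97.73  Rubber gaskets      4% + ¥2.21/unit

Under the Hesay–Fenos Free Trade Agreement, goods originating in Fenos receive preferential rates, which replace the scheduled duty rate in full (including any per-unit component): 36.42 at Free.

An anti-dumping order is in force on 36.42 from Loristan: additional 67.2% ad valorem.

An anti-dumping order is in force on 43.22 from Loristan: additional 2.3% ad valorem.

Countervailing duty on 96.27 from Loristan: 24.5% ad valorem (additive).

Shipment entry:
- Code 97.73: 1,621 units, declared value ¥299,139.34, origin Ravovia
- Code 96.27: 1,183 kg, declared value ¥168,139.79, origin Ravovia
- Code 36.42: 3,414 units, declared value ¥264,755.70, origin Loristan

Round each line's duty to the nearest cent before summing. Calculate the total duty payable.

¥283,029.32

Line 1 (97.73, Ravovia, 1,621 units, ¥299,139.34):
Base rate for 97.73 is 4% + ¥2.21/unit.
Duty = ¥299,139.34 × 4% + 1,621 × ¥2.21 = ¥15,547.98.
Line 2 (96.27, Ravovia, 1,183 kg, ¥168,139.79):
Base rate for 96.27 is 26.5%.
The additional-duty order on 96.27 targets Loristan, not Ravovia; it does not apply.
Duty = ¥168,139.79 × 26.5% = ¥44,557.04.
Line 3 (36.42, Loristan, 3,414 units, ¥264,755.70):
Base rate for 36.42 is 17%.
36.42 has an FTA preferential rate, but origin Loristan is not Fenos; base rate stands.
Additional duty on 36.42 from Loristan: +67.2%. Applied ad valorem rate: 17% + 67.2% = 84.2%.
Duty = ¥264,755.70 × 84.2% = ¥222,924.30.
Total = ¥15,547.98 + ¥44,557.04 + ¥222,924.30 = ¥283,029.32.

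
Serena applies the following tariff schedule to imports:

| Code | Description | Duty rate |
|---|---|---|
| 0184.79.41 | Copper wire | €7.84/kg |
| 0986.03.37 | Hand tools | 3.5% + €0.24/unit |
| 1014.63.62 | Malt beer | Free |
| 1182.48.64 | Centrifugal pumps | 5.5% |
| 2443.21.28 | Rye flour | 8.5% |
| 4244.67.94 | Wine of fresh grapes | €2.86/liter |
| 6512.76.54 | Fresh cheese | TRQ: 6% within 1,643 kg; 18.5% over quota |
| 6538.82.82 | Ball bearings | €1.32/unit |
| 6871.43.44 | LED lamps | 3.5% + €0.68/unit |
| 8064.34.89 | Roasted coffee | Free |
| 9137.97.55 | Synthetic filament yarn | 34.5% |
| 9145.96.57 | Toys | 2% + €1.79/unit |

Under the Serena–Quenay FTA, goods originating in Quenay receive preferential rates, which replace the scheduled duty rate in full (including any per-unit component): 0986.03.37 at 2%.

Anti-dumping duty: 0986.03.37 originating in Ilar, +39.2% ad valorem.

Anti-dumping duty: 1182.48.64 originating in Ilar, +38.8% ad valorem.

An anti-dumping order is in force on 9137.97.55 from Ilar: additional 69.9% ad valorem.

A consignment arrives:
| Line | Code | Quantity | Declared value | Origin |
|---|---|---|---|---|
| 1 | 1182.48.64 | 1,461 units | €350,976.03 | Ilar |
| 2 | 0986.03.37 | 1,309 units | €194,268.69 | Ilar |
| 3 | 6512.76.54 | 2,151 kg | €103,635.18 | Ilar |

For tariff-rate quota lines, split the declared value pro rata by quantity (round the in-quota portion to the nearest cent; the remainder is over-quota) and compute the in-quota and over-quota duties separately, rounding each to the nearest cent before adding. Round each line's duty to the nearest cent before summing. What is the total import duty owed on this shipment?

Line 1 (1182.48.64, Ilar, 1,461 units, €350,976.03):
Base rate for 1182.48.64 is 5.5%.
Additional duty on 1182.48.64 from Ilar: +38.8%. Applied ad valorem rate: 5.5% + 38.8% = 44.3%.
Duty = €350,976.03 × 44.3% = €155,482.38.
Line 2 (0986.03.37, Ilar, 1,309 units, €194,268.69):
Base rate for 0986.03.37 is 3.5% + €0.24/unit.
0986.03.37 has an FTA preferential rate, but origin Ilar is not Quenay; base rate stands.
Additional duty on 0986.03.37 from Ilar: +39.2%. Applied ad valorem rate: 3.5% + 39.2% = 42.7%.
Duty = €194,268.69 × 42.7% + 1,309 × €0.24 = €83,266.89.
Line 3 (6512.76.54, Ilar, 2,151 kg, €103,635.18):
Code 6512.76.54 is under a tariff-rate quota (threshold 1,643 kg). In-quota: 1,643 kg at 6%; over-quota: 508 kg at 18.5%.
Pro-rata value split: in-quota = €103,635.18 × 1,643/2,151 = €79,159.74; over-quota = €103,635.18 − €79,159.74 = €24,475.44.
In-quota duty = €79,159.74 × 6% = €4,749.58. Over-quota duty = €24,475.44 × 18.5% = €4,527.96.
Line duty = €4,749.58 + €4,527.96 = €9,277.54.
Total = €155,482.38 + €83,266.89 + €9,277.54 = €248,026.81.

€248,026.81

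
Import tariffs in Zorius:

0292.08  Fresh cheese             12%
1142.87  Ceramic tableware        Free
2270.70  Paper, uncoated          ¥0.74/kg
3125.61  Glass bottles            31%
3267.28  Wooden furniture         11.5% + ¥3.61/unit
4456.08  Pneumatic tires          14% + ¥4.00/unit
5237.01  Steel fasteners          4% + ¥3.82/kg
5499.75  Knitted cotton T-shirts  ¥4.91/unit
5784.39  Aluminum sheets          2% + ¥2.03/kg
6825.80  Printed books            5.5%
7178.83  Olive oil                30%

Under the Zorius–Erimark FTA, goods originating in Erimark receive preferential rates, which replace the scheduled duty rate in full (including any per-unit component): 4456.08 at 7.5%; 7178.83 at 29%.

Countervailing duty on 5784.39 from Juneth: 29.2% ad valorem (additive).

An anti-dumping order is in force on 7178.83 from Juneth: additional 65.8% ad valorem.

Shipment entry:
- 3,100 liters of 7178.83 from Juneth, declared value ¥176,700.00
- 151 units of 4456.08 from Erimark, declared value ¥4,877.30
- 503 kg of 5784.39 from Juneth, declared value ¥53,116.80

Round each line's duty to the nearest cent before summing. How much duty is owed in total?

Line 1 (7178.83, Juneth, 3,100 liters, ¥176,700.00):
Base rate for 7178.83 is 30%.
7178.83 has an FTA preferential rate, but origin Juneth is not Erimark; base rate stands.
Additional duty on 7178.83 from Juneth: +65.8%. Applied ad valorem rate: 30% + 65.8% = 95.8%.
Duty = ¥176,700.00 × 95.8% = ¥169,278.60.
Line 2 (4456.08, Erimark, 151 units, ¥4,877.30):
Base rate for 4456.08 is 14% + ¥4.00/unit.
Origin Erimark qualifies under the Zorius–Erimark agreement and 4456.08 is covered: preferential rate 7.5% applies instead.
Duty = ¥4,877.30 × 7.5% = ¥365.80.
Line 3 (5784.39, Juneth, 503 kg, ¥53,116.80):
Base rate for 5784.39 is 2% + ¥2.03/kg.
Additional duty on 5784.39 from Juneth: +29.2%. Applied ad valorem rate: 2% + 29.2% = 31.2%.
Duty = ¥53,116.80 × 31.2% + 503 × ¥2.03 = ¥17,593.53.
Total = ¥169,278.60 + ¥365.80 + ¥17,593.53 = ¥187,237.93.

¥187,237.93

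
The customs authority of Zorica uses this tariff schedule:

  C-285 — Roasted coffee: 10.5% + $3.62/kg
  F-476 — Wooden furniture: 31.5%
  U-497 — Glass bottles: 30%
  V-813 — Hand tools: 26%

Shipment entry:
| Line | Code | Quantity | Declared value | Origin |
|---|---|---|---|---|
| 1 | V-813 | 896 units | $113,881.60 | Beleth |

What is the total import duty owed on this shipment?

$29,609.22

Line 1 (V-813, Beleth, 896 units, $113,881.60):
Base rate for V-813 is 26%.
Duty = $113,881.60 × 26% = $29,609.22.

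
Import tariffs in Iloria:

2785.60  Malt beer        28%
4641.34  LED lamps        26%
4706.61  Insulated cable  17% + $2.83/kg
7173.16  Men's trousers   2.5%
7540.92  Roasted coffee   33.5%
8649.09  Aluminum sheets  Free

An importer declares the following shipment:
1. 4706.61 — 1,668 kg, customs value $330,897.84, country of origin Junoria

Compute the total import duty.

$60,973.07

Line 1 (4706.61, Junoria, 1,668 kg, $330,897.84):
Base rate for 4706.61 is 17% + $2.83/kg.
Duty = $330,897.84 × 17% + 1,668 × $2.83 = $60,973.07.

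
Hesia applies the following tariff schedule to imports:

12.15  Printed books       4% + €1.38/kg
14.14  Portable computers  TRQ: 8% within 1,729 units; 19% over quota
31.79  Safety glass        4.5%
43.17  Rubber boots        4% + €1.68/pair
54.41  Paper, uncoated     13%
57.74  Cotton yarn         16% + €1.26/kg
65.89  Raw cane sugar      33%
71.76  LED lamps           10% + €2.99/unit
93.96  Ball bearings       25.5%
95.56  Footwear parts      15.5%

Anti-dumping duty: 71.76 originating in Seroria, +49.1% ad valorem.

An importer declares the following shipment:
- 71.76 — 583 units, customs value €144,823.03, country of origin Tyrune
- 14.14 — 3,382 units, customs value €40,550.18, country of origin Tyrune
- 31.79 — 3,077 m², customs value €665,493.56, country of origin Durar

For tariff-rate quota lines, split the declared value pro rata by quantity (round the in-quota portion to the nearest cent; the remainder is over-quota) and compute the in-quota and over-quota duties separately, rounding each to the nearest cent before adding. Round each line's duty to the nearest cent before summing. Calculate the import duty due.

Line 1 (71.76, Tyrune, 583 units, €144,823.03):
Base rate for 71.76 is 10% + €2.99/unit.
The additional-duty order on 71.76 targets Seroria, not Tyrune; it does not apply.
Duty = €144,823.03 × 10% + 583 × €2.99 = €16,225.47.
Line 2 (14.14, Tyrune, 3,382 units, €40,550.18):
Code 14.14 is under a tariff-rate quota (threshold 1,729 units). In-quota: 1,729 units at 8%; over-quota: 1,653 units at 19%.
Pro-rata value split: in-quota = €40,550.18 × 1,729/3,382 = €20,730.71; over-quota = €40,550.18 − €20,730.71 = €19,819.47.
In-quota duty = €20,730.71 × 8% = €1,658.46. Over-quota duty = €19,819.47 × 19% = €3,765.70.
Line duty = €1,658.46 + €3,765.70 = €5,424.16.
Line 3 (31.79, Durar, 3,077 m², €665,493.56):
Base rate for 31.79 is 4.5%.
Duty = €665,493.56 × 4.5% = €29,947.21.
Total = €16,225.47 + €5,424.16 + €29,947.21 = €51,596.84.

€51,596.84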